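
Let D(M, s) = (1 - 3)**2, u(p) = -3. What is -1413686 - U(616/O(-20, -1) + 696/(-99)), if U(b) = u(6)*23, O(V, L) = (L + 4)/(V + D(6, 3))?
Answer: -1413617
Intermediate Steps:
D(M, s) = 4 (D(M, s) = (-2)**2 = 4)
O(V, L) = (4 + L)/(4 + V) (O(V, L) = (L + 4)/(V + 4) = (4 + L)/(4 + V))
U(b) = -69 (U(b) = -3*23 = -69)
-1413686 - U(616/O(-20, -1) + 696/(-99)) = -1413686 - 1*(-69) = -1413686 + 69 = -1413617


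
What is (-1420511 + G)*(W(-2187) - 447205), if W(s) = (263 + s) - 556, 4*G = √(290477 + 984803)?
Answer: 638782489035 - 449685*√79705 ≈ 6.3866e+11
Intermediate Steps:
G = √79705 (G = √(290477 + 984803)/4 = √1275280/4 = (4*√79705)/4 = √79705 ≈ 282.32)
W(s) = -293 + s
(-1420511 + G)*(W(-2187) - 447205) = (-1420511 + √79705)*((-293 - 2187) - 447205) = (-1420511 + √79705)*(-2480 - 447205) = (-1420511 + √79705)*(-449685) = 638782489035 - 449685*√79705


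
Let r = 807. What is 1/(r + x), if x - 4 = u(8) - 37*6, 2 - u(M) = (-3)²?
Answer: 1/582 ≈ 0.0017182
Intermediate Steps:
u(M) = -7 (u(M) = 2 - 1*(-3)² = 2 - 1*9 = 2 - 9 = -7)
x = -225 (x = 4 + (-7 - 37*6) = 4 + (-7 - 222) = 4 - 229 = -225)
1/(r + x) = 1/(807 - 225) = 1/582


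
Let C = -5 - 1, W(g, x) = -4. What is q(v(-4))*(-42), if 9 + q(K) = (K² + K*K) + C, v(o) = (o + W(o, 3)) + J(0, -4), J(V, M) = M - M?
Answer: -4746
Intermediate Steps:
J(V, M) = 0
C = -6
v(o) = -4 + o (v(o) = (o - 4) + 0 = (-4 + o) + 0 = -4 + o)
q(K) = -15 + 2*K² (q(K) = -9 + ((K² + K*K) - 6) = -9 + ((K² + K²) - 6) = -9 + (2*K² - 6) = -9 + (-6 + 2*K²) = -15 + 2*K²)
q(v(-4))*(-42) = (-15 + 2*(-4 - 4)²)*(-42) = (-15 + 2*(-8)²)*(-42) = (-15 + 2*64)*(-42) = (-15 + 128)*(-42) = 113*(-42) = -4746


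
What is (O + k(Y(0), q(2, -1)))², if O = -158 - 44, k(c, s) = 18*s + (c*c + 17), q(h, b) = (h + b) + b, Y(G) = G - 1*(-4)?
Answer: 28561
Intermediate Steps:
Y(G) = 4 + G (Y(G) = G + 4 = 4 + G)
q(h, b) = h + 2*b (q(h, b) = (b + h) + b = h + 2*b)
k(c, s) = 17 + c² + 18*s (k(c, s) = 18*s + (c² + 17) = 18*s + (17 + c²) = 17 + c² + 18*s)
O = -202
(O + k(Y(0), q(2, -1)))² = (-202 + (17 + (4 + 0)² + 18*(2 + 2*(-1))))² = (-202 + (17 + 4² + 18*(2 - 2)))² = (-202 + (17 + 16 + 18*0))² = (-202 + (17 + 16 + 0))² = (-202 + 33)² = (-169)² = 28561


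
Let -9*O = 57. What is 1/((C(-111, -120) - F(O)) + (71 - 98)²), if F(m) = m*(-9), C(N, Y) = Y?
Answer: 1/552 ≈ 0.0018116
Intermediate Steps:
O = -19/3 (O = -⅑*57 = -19/3 ≈ -6.3333)
F(m) = -9*m
1/((C(-111, -120) - F(O)) + (71 - 98)²) = 1/((-120 - (-9)*(-19)/3) + (71 - 98)²) = 1/((-120 - 1*57) + (-27)²) = 1/((-120 - 57) + 729) = 1/(-177 + 729) = 1/552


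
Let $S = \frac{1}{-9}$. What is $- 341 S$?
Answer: $\frac{341}{9} \approx 37.889$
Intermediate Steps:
$S = - \frac{1}{9} \approx -0.11111$
$- 341 S = \left(-341\right) \left(- \frac{1}{9}\right) = \frac{341}{9}$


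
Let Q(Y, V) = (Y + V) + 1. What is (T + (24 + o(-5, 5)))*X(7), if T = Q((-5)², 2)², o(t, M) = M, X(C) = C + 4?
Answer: 8943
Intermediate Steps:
X(C) = 4 + C
Q(Y, V) = 1 + V + Y (Q(Y, V) = (V + Y) + 1 = 1 + V + Y)
T = 784 (T = (1 + 2 + (-5)²)² = (1 + 2 + 25)² = 28² = 784)
(T + (24 + o(-5, 5)))*X(7) = (784 + (24 + 5))*(4 + 7) = (784 + 29)*11 = 813*11 = 8943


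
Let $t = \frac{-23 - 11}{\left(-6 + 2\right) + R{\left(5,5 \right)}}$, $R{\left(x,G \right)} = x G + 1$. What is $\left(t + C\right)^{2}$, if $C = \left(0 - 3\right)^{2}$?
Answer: $\frac{6724}{121} \approx 55.57$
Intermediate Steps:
$R{\left(x,G \right)} = 1 + G x$ ($R{\left(x,G \right)} = G x + 1 = 1 + G x$)
$t = - \frac{17}{11}$ ($t = \frac{-23 - 11}{\left(-6 + 2\right) + \left(1 + 5 \cdot 5\right)} = - \frac{34}{-4 + \left(1 + 25\right)} = - \frac{34}{-4 + 26} = - \frac{34}{22} = \left(-34\right) \frac{1}{22} = - \frac{17}{11} \approx -1.5455$)
$C = 9$ ($C = \left(-3\right)^{2} = 9$)
$\left(t + C\right)^{2} = \left(- \frac{17}{11} + 9\right)^{2} = \left(\frac{82}{11}\right)^{2} = \frac{6724}{121}$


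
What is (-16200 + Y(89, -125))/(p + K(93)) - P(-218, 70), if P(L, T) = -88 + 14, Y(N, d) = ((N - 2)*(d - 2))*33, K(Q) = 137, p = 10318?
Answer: 7703/205 ≈ 37.576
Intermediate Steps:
Y(N, d) = 33*(-2 + N)*(-2 + d) (Y(N, d) = ((-2 + N)*(-2 + d))*33 = 33*(-2 + N)*(-2 + d))
P(L, T) = -74
(-16200 + Y(89, -125))/(p + K(93)) - P(-218, 70) = (-16200 + (132 - 66*89 - 66*(-125) + 33*89*(-125)))/(10318 + 137) - 1*(-74) = (-16200 + (132 - 5874 + 8250 - 367125))/10455 + 74 = (-16200 - 364617)*(1/10455) + 74 = -380817*1/10455 + 74 = -7467/205 + 74 = 7703/205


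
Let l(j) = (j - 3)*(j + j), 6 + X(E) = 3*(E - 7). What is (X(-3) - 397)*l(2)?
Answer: 1732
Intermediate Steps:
X(E) = -27 + 3*E (X(E) = -6 + 3*(E - 7) = -6 + 3*(-7 + E) = -6 + (-21 + 3*E) = -27 + 3*E)
l(j) = 2*j*(-3 + j) (l(j) = (-3 + j)*(2*j) = 2*j*(-3 + j))
(X(-3) - 397)*l(2) = ((-27 + 3*(-3)) - 397)*(2*2*(-3 + 2)) = ((-27 - 9) - 397)*(2*2*(-1)) = (-36 - 397)*(-4) = -433*(-4) = 1732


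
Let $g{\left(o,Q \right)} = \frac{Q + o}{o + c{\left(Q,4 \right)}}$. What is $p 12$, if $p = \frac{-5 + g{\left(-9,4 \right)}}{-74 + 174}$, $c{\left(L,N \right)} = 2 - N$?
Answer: $- \frac{6}{11} \approx -0.54545$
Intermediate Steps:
$g{\left(o,Q \right)} = \frac{Q + o}{-2 + o}$ ($g{\left(o,Q \right)} = \frac{Q + o}{o + \left(2 - 4\right)} = \frac{Q + o}{o - 2} = \frac{Q + o}{-2 + o}$)
$p = - \frac{1}{22}$ ($p = \frac{-5 + \frac{4 - 9}{-2 - 9}}{-74 + 174} = \frac{-5 + \frac{1}{-11} \left(-5\right)}{100} = \left(-5 - - \frac{5}{11}\right) \frac{1}{100} = \left(-5 + \frac{5}{11}\right) \frac{1}{100} = \left(- \frac{50}{11}\right) \frac{1}{100} = - \frac{1}{22} \approx -0.045455$)
$p 12 = \left(- \frac{1}{22}\right) 12 = - \frac{6}{11}$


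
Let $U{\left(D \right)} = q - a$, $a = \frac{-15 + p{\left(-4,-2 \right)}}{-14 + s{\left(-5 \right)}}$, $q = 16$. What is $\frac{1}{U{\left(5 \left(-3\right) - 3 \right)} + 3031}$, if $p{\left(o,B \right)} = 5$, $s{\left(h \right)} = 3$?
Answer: $\frac{11}{33507} \approx 0.00032829$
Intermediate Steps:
$a = \frac{10}{11}$ ($a = \frac{-15 + 5}{-14 + 3} = - \frac{10}{-11} = \left(-10\right) \left(- \frac{1}{11}\right) = \frac{10}{11} \approx 0.90909$)
$U{\left(D \right)} = \frac{166}{11}$ ($U{\left(D \right)} = 16 - \frac{10}{11} = \frac{166}{11}$)
$\frac{1}{U{\left(5 \left(-3\right) - 3 \right)} + 3031} = \frac{1}{\frac{166}{11} + 3031} = \frac{1}{\frac{33507}{11}} = \frac{11}{33507}$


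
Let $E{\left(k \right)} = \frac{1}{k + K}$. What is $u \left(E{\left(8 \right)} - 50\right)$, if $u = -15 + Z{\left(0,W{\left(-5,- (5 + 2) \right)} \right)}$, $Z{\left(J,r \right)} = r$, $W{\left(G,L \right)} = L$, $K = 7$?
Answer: $\frac{16478}{15} \approx 1098.5$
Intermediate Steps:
$E{\left(k \right)} = \frac{1}{7 + k}$ ($E{\left(k \right)} = \frac{1}{k + 7} = \frac{1}{7 + k}$)
$u = -22$ ($u = -15 - \left(5 + 2\right) = -15 - 7 = -22$)
$u \left(E{\left(8 \right)} - 50\right) = - 22 \left(\frac{1}{7 + 8} - 50\right) = - 22 \left(\frac{1}{15} - 50\right) = \left(-22\right) \left(- \frac{749}{15}\right) = \frac{16478}{15}$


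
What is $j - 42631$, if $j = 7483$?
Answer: $-35148$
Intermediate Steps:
$j - 42631 = 7483 - 42631 = -35148$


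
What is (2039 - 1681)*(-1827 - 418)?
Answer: -803710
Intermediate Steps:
(2039 - 1681)*(-1827 - 418) = 358*(-2245) = -803710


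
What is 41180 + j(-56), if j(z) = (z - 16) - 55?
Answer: 41053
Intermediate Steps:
j(z) = -71 + z (j(z) = (-16 + z) - 55 = -71 + z)
41180 + j(-56) = 41180 + (-71 - 56) = 41180 - 127 = 41053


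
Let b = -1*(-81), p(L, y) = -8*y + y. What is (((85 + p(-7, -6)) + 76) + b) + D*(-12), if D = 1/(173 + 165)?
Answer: 47990/169 ≈ 283.96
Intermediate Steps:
p(L, y) = -7*y
b = 81
D = 1/338 ≈ 0.0029586
(((85 + p(-7, -6)) + 76) + b) + D*(-12) = (((85 - 7*(-6)) + 76) + 81) + (1/338)*(-12) = (((85 + 42) + 76) + 81) - 6/169 = ((127 + 76) + 81) - 6/169 = (203 + 81) - 6/169 = 284 - 6/169 = 47990/169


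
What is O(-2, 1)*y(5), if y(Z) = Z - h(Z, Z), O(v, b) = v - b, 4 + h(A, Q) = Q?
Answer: -12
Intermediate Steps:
h(A, Q) = -4 + Q
y(Z) = 4 (y(Z) = Z - (-4 + Z) = Z + (4 - Z) = 4)
O(-2, 1)*y(5) = (-2 - 1*1)*4 = (-2 - 1)*4 = -3*4 = -12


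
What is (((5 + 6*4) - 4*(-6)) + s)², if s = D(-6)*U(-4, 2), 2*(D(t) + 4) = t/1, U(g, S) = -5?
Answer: 7744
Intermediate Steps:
D(t) = -4 + t/2 (D(t) = -4 + (t/1)/2 = -4 + (t*1)/2 = -4 + t/2)
s = 35 (s = (-4 + (½)*(-6))*(-5) = (-4 - 3)*(-5) = -7*(-5) = 35)
(((5 + 6*4) - 4*(-6)) + s)² = (((5 + 6*4) - 4*(-6)) + 35)² = (((5 + 24) + 24) + 35)² = ((29 + 24) + 35)² = (53 + 35)² = 88² = 7744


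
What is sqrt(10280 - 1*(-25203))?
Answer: sqrt(35483) ≈ 188.37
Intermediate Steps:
sqrt(10280 - 1*(-25203)) = sqrt(10280 + 25203) = sqrt(35483)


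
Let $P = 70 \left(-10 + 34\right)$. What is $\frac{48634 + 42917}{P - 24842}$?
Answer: $- \frac{91551}{23162} \approx -3.9526$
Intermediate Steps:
$P = 1680$ ($P = 70 \cdot 24 = 1680$)
$\frac{48634 + 42917}{P - 24842} = \frac{48634 + 42917}{1680 - 24842} = \frac{91551}{-23162} = 91551 \left(- \frac{1}{23162}\right) = - \frac{91551}{23162}$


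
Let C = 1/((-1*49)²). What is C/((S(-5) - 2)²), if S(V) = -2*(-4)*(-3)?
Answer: 1/1623076 ≈ 6.1611e-7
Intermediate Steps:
C = 1/2401 (C = 1/((-49)²) = 1/2401 ≈ 0.00041649)
S(V) = -24 (S(V) = 8*(-3) = -24)
C/((S(-5) - 2)²) = 1/(2401*((-24 - 2)²)) = 1/(2401*((-26)²)) = (1/2401)/676 = (1/2401)*(1/676) = 1/1623076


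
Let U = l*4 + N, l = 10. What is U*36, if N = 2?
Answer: 1512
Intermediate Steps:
U = 42 (U = 10*4 + 2 = 40 + 2 = 42)
U*36 = 42*36 = 1512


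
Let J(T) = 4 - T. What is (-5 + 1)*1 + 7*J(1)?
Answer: 17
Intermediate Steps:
(-5 + 1)*1 + 7*J(1) = (-5 + 1)*1 + 7*(4 - 1*1) = -4*1 + 7*(4 - 1) = -4 + 7*3 = -4 + 21 = 17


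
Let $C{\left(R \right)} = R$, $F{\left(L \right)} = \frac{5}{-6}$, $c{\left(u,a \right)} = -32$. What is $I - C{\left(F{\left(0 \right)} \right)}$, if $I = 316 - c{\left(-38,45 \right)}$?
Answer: $\frac{2093}{6} \approx 348.83$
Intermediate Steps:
$F{\left(L \right)} = - \frac{5}{6}$ ($F{\left(L \right)} = 5 \left(- \frac{1}{6}\right) = - \frac{5}{6}$)
$I = 348$ ($I = 316 - -32 = 316 + 32 = 348$)
$I - C{\left(F{\left(0 \right)} \right)} = 348 - - \frac{5}{6} = 348 + \frac{5}{6} = \frac{2093}{6}$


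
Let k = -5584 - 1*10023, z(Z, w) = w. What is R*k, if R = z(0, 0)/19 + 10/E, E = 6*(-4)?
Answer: 78035/12 ≈ 6502.9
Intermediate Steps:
E = -24
k = -15607 (k = -5584 - 10023 = -15607)
R = -5/12 (R = 0/19 + 10/(-24) = 0*(1/19) + 10*(-1/24) = 0 - 5/12 = -5/12 ≈ -0.41667)
R*k = -5/12*(-15607) = 78035/12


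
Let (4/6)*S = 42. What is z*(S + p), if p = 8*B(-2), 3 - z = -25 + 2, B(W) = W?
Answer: 1222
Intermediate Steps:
z = 26 (z = 3 - (-25 + 2) = 3 - 1*(-23) = 3 + 23 = 26)
p = -16 (p = 8*(-2) = -16)
S = 63 (S = (3/2)*42 = 63)
z*(S + p) = 26*(63 - 16) = 26*47 = 1222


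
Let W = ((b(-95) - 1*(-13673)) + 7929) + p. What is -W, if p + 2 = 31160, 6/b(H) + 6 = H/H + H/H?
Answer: -105517/2 ≈ -52759.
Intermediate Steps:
b(H) = -3/2 (b(H) = 6/(-6 + (H/H + H/H)) = 6/(-6 + (1 + 1)) = 6/(-6 + 2) = 6/(-4) = 6*(-1/4) = -3/2)
p = 31158 (p = -2 + 31160 = 31158)
W = 105517/2 (W = ((-3/2 - 1*(-13673)) + 7929) + 31158 = ((-3/2 + 13673) + 7929) + 31158 = (27343/2 + 7929) + 31158 = 43201/2 + 31158 = 105517/2 ≈ 52759.)
-W = -1*105517/2 = -105517/2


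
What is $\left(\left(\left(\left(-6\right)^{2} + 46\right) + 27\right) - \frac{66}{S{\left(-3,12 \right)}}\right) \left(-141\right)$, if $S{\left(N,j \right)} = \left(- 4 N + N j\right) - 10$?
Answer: $- \frac{265926}{17} \approx -15643.0$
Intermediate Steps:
$S{\left(N,j \right)} = -10 - 4 N + N j$ ($S{\left(N,j \right)} = \left(- 4 N + N j\right) - 10 = -10 - 4 N + N j$)
$\left(\left(\left(\left(-6\right)^{2} + 46\right) + 27\right) - \frac{66}{S{\left(-3,12 \right)}}\right) \left(-141\right) = \left(\left(\left(\left(-6\right)^{2} + 46\right) + 27\right) - \frac{66}{-10 - -12 - 36}\right) \left(-141\right) = \left(\left(\left(36 + 46\right) + 27\right) - \frac{66}{-10 + 12 - 36}\right) \left(-141\right) = \left(\left(82 + 27\right) - \frac{66}{-34}\right) \left(-141\right) = \left(109 - - \frac{33}{17}\right) \left(-141\right) = \left(109 + \frac{33}{17}\right) \left(-141\right) = \frac{1886}{17} \left(-141\right) = - \frac{265926}{17}$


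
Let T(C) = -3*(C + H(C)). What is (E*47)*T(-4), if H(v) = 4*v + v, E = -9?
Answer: -30456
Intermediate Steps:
H(v) = 5*v
T(C) = -18*C (T(C) = -3*(C + 5*C) = -18*C)
(E*47)*T(-4) = (-9*47)*(-18*(-4)) = -423*72 = -30456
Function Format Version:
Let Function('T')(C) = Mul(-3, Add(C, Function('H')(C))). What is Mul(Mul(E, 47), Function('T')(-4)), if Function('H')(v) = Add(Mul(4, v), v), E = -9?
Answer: -30456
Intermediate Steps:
Function('H')(v) = Mul(5, v)
Function('T')(C) = Mul(-18, C) (Function('T')(C) = Mul(-3, Add(C, Mul(5, C))) = Mul(-3, Mul(6, C)) = Mul(-18, C))
Mul(Mul(E, 47), Function('T')(-4)) = Mul(Mul(-9, 47), Mul(-18, -4)) = Mul(-423, 72) = -30456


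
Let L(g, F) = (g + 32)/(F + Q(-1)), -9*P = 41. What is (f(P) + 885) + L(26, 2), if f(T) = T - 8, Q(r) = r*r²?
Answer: 8374/9 ≈ 930.44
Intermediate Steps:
P = -41/9 (P = -⅑*41 = -41/9 ≈ -4.5556)
Q(r) = r³
f(T) = -8 + T
L(g, F) = (32 + g)/(-1 + F) (L(g, F) = (g + 32)/(F + (-1)³) = (32 + g)/(F - 1) = (32 + g)/(-1 + F))
(f(P) + 885) + L(26, 2) = ((-8 - 41/9) + 885) + (32 + 26)/(-1 + 2) = (-113/9 + 885) + 58/1 = 7852/9 + 1*58 = 7852/9 + 58 = 8374/9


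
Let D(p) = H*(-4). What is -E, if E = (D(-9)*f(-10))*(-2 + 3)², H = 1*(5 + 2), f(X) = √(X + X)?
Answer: 56*I*√5 ≈ 125.22*I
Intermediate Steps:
f(X) = √2*√X (f(X) = √(2*X) = √2*√X)
H = 7 (H = 1*7 = 7)
D(p) = -28 (D(p) = 7*(-4) = -28)
E = -56*I*√5 (E = (-28*√2*√(-10))*(-2 + 3)² = -28*√2*I*√10*1² = -56*I*√5*1 = -56*I*√5 ≈ -125.22*I)
-E = -(-56)*I*√5 = 56*I*√5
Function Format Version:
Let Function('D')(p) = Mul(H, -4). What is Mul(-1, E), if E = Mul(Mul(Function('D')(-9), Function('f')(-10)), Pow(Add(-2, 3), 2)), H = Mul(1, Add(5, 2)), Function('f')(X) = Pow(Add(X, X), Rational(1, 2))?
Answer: Mul(56, I, Pow(5, Rational(1, 2))) ≈ Mul(125.22, I)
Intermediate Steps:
Function('f')(X) = Mul(Pow(2, Rational(1, 2)), Pow(X, Rational(1, 2))) (Function('f')(X) = Pow(Mul(2, X), Rational(1, 2)) = Mul(Pow(2, Rational(1, 2)), Pow(X, Rational(1, 2))))
H = 7 (H = Mul(1, 7) = 7)
Function('D')(p) = -28 (Function('D')(p) = Mul(7, -4) = -28)
E = Mul(-56, I, Pow(5, Rational(1, 2))) (E = Mul(Mul(-28, Mul(Pow(2, Rational(1, 2)), Pow(-10, Rational(1, 2)))), Pow(Add(-2, 3), 2)) = Mul(Mul(-28, Mul(Pow(2, Rational(1, 2)), Mul(I, Pow(10, Rational(1, 2))))), Pow(1, 2)) = Mul(Mul(-28, Mul(2, I, Pow(5, Rational(1, 2)))), 1) = Mul(Mul(-56, I, Pow(5, Rational(1, 2))), 1) = Mul(-56, I, Pow(5, Rational(1, 2))) ≈ Mul(-125.22, I))
Mul(-1, E) = Mul(-1, Mul(-56, I, Pow(5, Rational(1, 2)))) = Mul(56, I, Pow(5, Rational(1, 2)))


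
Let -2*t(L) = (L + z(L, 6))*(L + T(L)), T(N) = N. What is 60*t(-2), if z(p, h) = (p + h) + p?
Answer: 0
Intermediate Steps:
z(p, h) = h + 2*p (z(p, h) = (h + p) + p = h + 2*p)
t(L) = -L*(6 + 3*L) (t(L) = -(L + (6 + 2*L))*(L + L)/2 = -(6 + 3*L)*2*L/2 = -L*(6 + 3*L))
60*t(-2) = 60*(3*(-2)*(-2 - 1*(-2))) = 60*(3*(-2)*(-2 + 2)) = 60*(3*(-2)*0) = 60*0 = 0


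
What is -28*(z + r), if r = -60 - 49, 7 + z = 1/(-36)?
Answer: 29239/9 ≈ 3248.8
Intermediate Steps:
z = -253/36 (z = -7 + 1/(-36) = -7 - 1/36 = -253/36 ≈ -7.0278)
r = -109
-28*(z + r) = -28*(-253/36 - 109) = -28*(-4177/36) = 29239/9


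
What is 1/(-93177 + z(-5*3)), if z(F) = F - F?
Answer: -1/93177 ≈ -1.0732e-5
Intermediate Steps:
z(F) = 0
1/(-93177 + z(-5*3)) = 1/(-93177 + 0) = 1/(-93177) = -1/93177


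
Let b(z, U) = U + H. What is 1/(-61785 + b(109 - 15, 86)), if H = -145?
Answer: -1/61844 ≈ -1.6170e-5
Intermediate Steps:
b(z, U) = -145 + U (b(z, U) = U - 145 = -145 + U)
1/(-61785 + b(109 - 15, 86)) = 1/(-61785 + (-145 + 86)) = 1/(-61785 - 59) = 1/(-61844) = -1/61844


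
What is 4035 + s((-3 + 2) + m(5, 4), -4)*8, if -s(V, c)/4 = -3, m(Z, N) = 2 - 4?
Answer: 4131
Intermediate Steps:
m(Z, N) = -2
s(V, c) = 12 (s(V, c) = -4*(-3) = 12)
4035 + s((-3 + 2) + m(5, 4), -4)*8 = 4035 + 12*8 = 4035 + 96 = 4131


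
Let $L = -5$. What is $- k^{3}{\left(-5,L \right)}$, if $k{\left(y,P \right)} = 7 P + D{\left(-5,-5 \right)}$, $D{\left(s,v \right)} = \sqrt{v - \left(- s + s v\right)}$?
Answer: $\left(35 - i \sqrt{35}\right)^{3} \approx 39200.0 - 21535.0 i$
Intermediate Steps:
$D{\left(s,v \right)} = \sqrt{s + v - s v}$ ($D{\left(s,v \right)} = \sqrt{v - \left(- s + s v\right)} = \sqrt{s + v - s v}$)
$k{\left(y,P \right)} = 7 P + i \sqrt{35}$ ($k{\left(y,P \right)} = 7 P + \sqrt{-5 - 5 - \left(-5\right) \left(-5\right)} = 7 P + \sqrt{-5 - 5 - 25} = 7 P + \sqrt{-35} = 7 P + i \sqrt{35}$)
$- k^{3}{\left(-5,L \right)} = - \left(7 \left(-5\right) + i \sqrt{35}\right)^{3} = - \left(-35 + i \sqrt{35}\right)^{3}$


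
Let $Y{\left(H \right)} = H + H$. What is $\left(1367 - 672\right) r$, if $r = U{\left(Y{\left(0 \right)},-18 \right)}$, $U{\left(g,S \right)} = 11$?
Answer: $7645$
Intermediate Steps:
$Y{\left(H \right)} = 2 H$
$r = 11$
$\left(1367 - 672\right) r = \left(1367 - 672\right) 11 = 695 \cdot 11 = 7645$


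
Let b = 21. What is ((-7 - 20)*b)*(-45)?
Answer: 25515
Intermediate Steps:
((-7 - 20)*b)*(-45) = ((-7 - 20)*21)*(-45) = -27*21*(-45) = -567*(-45) = 25515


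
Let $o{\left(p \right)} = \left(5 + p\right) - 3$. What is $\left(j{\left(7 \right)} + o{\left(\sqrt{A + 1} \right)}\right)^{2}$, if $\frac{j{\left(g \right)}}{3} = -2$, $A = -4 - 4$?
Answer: $\left(4 - i \sqrt{7}\right)^{2} \approx 9.0 - 21.166 i$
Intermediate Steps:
$A = -8$ ($A = -4 - 4 = -8$)
$j{\left(g \right)} = -6$ ($j{\left(g \right)} = 3 \left(-2\right) = -6$)
$o{\left(p \right)} = 2 + p$
$\left(j{\left(7 \right)} + o{\left(\sqrt{A + 1} \right)}\right)^{2} = \left(-6 + \left(2 + \sqrt{-8 + 1}\right)\right)^{2} = \left(-6 + \left(2 + \sqrt{-7}\right)\right)^{2} = \left(-6 + \left(2 + i \sqrt{7}\right)\right)^{2} = \left(-4 + i \sqrt{7}\right)^{2}$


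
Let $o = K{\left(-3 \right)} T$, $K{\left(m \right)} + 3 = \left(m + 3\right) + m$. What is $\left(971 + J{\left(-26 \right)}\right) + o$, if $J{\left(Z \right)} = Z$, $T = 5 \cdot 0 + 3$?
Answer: $927$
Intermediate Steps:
$K{\left(m \right)} = 2 m$ ($K{\left(m \right)} = -3 + \left(\left(m + 3\right) + m\right) = -3 + \left(\left(3 + m\right) + m\right) = -3 + \left(3 + 2 m\right) = 2 m$)
$T = 3$ ($T = 0 + 3 = 3$)
$o = -18$ ($o = 2 \left(-3\right) 3 = \left(-6\right) 3 = -18$)
$\left(971 + J{\left(-26 \right)}\right) + o = \left(971 - 26\right) - 18 = 945 - 18 = 927$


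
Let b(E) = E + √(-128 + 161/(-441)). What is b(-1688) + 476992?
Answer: 475304 + I*√56609/21 ≈ 4.753e+5 + 11.33*I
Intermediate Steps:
b(E) = E + I*√56609/21 (b(E) = E + √(-128 + 161*(-1/441)) = E + √(-128 - 23/63) = E + √(-8087/63) = E + I*√56609/21)
b(-1688) + 476992 = (-1688 + I*√56609/21) + 476992 = 475304 + I*√56609/21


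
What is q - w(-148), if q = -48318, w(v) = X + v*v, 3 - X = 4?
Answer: -70221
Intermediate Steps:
X = -1 (X = 3 - 1*4 = 3 - 4 = -1)
w(v) = -1 + v² (w(v) = -1 + v*v = -1 + v²)
q - w(-148) = -48318 - (-1 + (-148)²) = -48318 - (-1 + 21904) = -48318 - 1*21903 = -48318 - 21903 = -70221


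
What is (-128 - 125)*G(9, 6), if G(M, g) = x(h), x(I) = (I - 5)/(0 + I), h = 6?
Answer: -253/6 ≈ -42.167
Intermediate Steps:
x(I) = (-5 + I)/I
G(M, g) = 1/6 (G(M, g) = (-5 + 6)/6 = (1/6)*1 = 1/6)
(-128 - 125)*G(9, 6) = (-128 - 125)*(1/6) = -253*1/6 = -253/6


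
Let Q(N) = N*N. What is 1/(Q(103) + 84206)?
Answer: 1/94815 ≈ 1.0547e-5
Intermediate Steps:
Q(N) = N²
1/(Q(103) + 84206) = 1/(103² + 84206) = 1/(10609 + 84206) = 1/94815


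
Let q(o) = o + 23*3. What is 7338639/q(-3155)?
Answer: -7338639/3086 ≈ -2378.0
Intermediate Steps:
q(o) = 69 + o (q(o) = o + 69 = 69 + o)
7338639/q(-3155) = 7338639/(69 - 3155) = 7338639/(-3086) = 7338639*(-1/3086) = -7338639/3086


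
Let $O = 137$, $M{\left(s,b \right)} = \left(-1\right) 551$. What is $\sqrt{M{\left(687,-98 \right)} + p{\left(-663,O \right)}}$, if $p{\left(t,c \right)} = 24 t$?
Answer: $i \sqrt{16463} \approx 128.31 i$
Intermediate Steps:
$M{\left(s,b \right)} = -551$
$\sqrt{M{\left(687,-98 \right)} + p{\left(-663,O \right)}} = \sqrt{-551 + 24 \left(-663\right)} = \sqrt{-551 - 15912} = \sqrt{-16463} = i \sqrt{16463}$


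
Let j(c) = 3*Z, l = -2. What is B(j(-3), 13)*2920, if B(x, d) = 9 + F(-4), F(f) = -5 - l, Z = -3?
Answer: 17520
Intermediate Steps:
F(f) = -3 (F(f) = -5 - 1*(-2) = -5 + 2 = -3)
j(c) = -9 (j(c) = 3*(-3) = -9)
B(x, d) = 6 (B(x, d) = 9 - 3 = 6)
B(j(-3), 13)*2920 = 6*2920 = 17520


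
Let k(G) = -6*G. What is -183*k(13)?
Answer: 14274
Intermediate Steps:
-183*k(13) = -(-1098)*13 = -183*(-78) = 14274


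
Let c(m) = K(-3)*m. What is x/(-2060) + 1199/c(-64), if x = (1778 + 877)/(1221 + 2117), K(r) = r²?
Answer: -206154725/99018432 ≈ -2.0820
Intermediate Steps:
c(m) = 9*m (c(m) = (-3)²*m = 9*m)
x = 2655/3338 ≈ 0.79539
x/(-2060) + 1199/c(-64) = (2655/3338)/(-2060) + 1199/((9*(-64))) = (2655/3338)*(-1/2060) + 1199/(-576) = -531/1375256 + 1199*(-1/576) = -531/1375256 - 1199/576 = -206154725/99018432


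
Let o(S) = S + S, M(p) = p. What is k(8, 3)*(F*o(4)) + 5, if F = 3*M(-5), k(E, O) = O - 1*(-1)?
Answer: -475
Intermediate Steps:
k(E, O) = 1 + O (k(E, O) = O + 1 = 1 + O)
o(S) = 2*S
F = -15 (F = 3*(-5) = -15)
k(8, 3)*(F*o(4)) + 5 = (1 + 3)*(-30*4) + 5 = 4*(-15*8) + 5 = 4*(-120) + 5 = -480 + 5 = -475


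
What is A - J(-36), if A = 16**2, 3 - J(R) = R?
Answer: 217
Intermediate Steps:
J(R) = 3 - R
A = 256
A - J(-36) = 256 - (3 - 1*(-36)) = 256 - (3 + 36) = 256 - 1*39 = 256 - 39 = 217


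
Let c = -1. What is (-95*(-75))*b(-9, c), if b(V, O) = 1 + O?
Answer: 0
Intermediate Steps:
(-95*(-75))*b(-9, c) = (-95*(-75))*(1 - 1) = 7125*0 = 0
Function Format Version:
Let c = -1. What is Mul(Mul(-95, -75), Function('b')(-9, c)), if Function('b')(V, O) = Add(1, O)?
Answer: 0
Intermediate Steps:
Mul(Mul(-95, -75), Function('b')(-9, c)) = Mul(Mul(-95, -75), Add(1, -1)) = Mul(7125, 0) = 0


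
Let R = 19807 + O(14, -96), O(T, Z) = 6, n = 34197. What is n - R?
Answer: 14384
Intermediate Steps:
R = 19813 (R = 19807 + 6 = 19813)
n - R = 34197 - 1*19813 = 34197 - 19813 = 14384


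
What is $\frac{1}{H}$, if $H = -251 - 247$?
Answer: $- \frac{1}{498} \approx -0.002008$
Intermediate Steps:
$H = -498$ ($H = -251 - 247 = -498$)
$\frac{1}{H} = \frac{1}{-498} = - \frac{1}{498}$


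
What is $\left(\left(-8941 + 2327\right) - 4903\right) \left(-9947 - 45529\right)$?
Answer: $638917092$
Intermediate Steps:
$\left(\left(-8941 + 2327\right) - 4903\right) \left(-9947 - 45529\right) = \left(-6614 - 4903\right) \left(-55476\right) = \left(-11517\right) \left(-55476\right) = 638917092$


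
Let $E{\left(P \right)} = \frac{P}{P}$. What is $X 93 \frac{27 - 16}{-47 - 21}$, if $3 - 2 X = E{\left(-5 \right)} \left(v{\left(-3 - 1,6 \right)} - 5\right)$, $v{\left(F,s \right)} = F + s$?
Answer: $- \frac{3069}{68} \approx -45.132$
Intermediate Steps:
$E{\left(P \right)} = 1$
$X = 3$ ($X = \frac{3}{2} - \frac{1 \left(\left(\left(-3 - 1\right) + 6\right) - 5\right)}{2} = \frac{3}{2} - \frac{1 \left(\left(-4 + 6\right) - 5\right)}{2} = \frac{3}{2} - \frac{1 \left(2 - 5\right)}{2} = \frac{3}{2} - \frac{1 \left(-3\right)}{2} = \frac{3}{2} - - \frac{3}{2} = \frac{3}{2} + \frac{3}{2} = 3$)
$X 93 \frac{27 - 16}{-47 - 21} = 3 \cdot 93 \frac{27 - 16}{-47 - 21} = 279 \frac{11}{-68} = 279 \cdot 11 \left(- \frac{1}{68}\right) = 279 \left(- \frac{11}{68}\right) = - \frac{3069}{68}$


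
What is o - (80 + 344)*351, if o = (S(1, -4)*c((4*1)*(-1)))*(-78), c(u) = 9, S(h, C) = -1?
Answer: -148122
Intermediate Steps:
o = 702 (o = -1*9*(-78) = -9*(-78) = 702)
o - (80 + 344)*351 = 702 - (80 + 344)*351 = 702 - 424*351 = 702 - 1*148824 = 702 - 148824 = -148122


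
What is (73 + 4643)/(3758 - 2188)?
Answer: 2358/785 ≈ 3.0038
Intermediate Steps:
(73 + 4643)/(3758 - 2188) = 4716/1570 = 4716*(1/1570) = 2358/785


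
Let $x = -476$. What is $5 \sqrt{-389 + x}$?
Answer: $5 i \sqrt{865} \approx 147.05 i$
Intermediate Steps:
$5 \sqrt{-389 + x} = 5 \sqrt{-389 - 476} = 5 \sqrt{-865} = 5 i \sqrt{865}$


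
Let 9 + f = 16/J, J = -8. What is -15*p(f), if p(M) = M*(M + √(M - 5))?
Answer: -1815 + 660*I ≈ -1815.0 + 660.0*I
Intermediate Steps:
f = -11 (f = -9 + 16/(-8) = -9 + 16*(-⅛) = -9 - 2 = -11)
p(M) = M*(M + √(-5 + M))
-15*p(f) = -(-165)*(-11 + √(-5 - 11)) = -(-165)*(-11 + √(-16)) = -(-165)*(-11 + 4*I) = -15*(121 - 44*I) = -1815 + 660*I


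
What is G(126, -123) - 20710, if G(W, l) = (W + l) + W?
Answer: -20581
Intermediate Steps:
G(W, l) = l + 2*W
G(126, -123) - 20710 = (-123 + 2*126) - 20710 = (-123 + 252) - 20710 = 129 - 20710 = -20581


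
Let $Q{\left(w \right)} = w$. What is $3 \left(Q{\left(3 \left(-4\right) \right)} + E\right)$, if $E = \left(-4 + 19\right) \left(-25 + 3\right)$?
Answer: $-1026$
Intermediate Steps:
$E = -330$ ($E = 15 \left(-22\right) = -330$)
$3 \left(Q{\left(3 \left(-4\right) \right)} + E\right) = 3 \left(3 \left(-4\right) - 330\right) = 3 \left(-12 - 330\right) = 3 \left(-342\right) = -1026$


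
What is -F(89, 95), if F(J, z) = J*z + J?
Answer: -8544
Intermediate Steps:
F(J, z) = J + J*z
-F(89, 95) = -89*(1 + 95) = -89*96 = -1*8544 = -8544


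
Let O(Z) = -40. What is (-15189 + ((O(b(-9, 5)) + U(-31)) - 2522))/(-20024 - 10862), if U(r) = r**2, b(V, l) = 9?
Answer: 8395/15443 ≈ 0.54361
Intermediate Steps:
(-15189 + ((O(b(-9, 5)) + U(-31)) - 2522))/(-20024 - 10862) = (-15189 + ((-40 + (-31)**2) - 2522))/(-20024 - 10862) = (-15189 + ((-40 + 961) - 2522))/(-30886) = (-15189 + (921 - 2522))*(-1/30886) = (-15189 - 1601)*(-1/30886) = -16790*(-1/30886) = 8395/15443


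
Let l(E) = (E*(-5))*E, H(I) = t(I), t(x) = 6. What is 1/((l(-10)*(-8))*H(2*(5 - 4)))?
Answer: 1/24000 ≈ 4.1667e-5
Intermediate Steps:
H(I) = 6
l(E) = -5*E**2 (l(E) = (-5*E)*E = -5*E**2)
1/((l(-10)*(-8))*H(2*(5 - 4))) = 1/((-5*(-10)**2*(-8))*6) = 1/((-5*100*(-8))*6) = 1/(-500*(-8)*6) = 1/(4000*6) = 1/24000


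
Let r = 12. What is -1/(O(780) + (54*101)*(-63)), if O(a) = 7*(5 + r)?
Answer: 1/343483 ≈ 2.9114e-6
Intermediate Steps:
O(a) = 119 (O(a) = 7*(5 + 12) = 7*17 = 119)
-1/(O(780) + (54*101)*(-63)) = -1/(119 + (54*101)*(-63)) = -1/(119 + 5454*(-63)) = -1/(119 - 343602) = -1/(-343483) = -1*(-1/343483) = 1/343483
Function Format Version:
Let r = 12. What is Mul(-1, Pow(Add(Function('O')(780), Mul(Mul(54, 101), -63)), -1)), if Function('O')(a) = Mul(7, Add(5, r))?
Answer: Rational(1, 343483) ≈ 2.9114e-6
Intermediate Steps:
Function('O')(a) = 119 (Function('O')(a) = Mul(7, Add(5, 12)) = Mul(7, 17) = 119)
Mul(-1, Pow(Add(Function('O')(780), Mul(Mul(54, 101), -63)), -1)) = Mul(-1, Pow(Add(119, Mul(Mul(54, 101), -63)), -1)) = Mul(-1, Pow(Add(119, Mul(5454, -63)), -1)) = Mul(-1, Pow(Add(119, -343602), -1)) = Mul(-1, Pow(-343483, -1)) = Mul(-1, Rational(-1, 343483)) = Rational(1, 343483)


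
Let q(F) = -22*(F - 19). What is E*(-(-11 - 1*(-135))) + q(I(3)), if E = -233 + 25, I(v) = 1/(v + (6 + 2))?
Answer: 26208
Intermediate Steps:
I(v) = 1/(8 + v) (I(v) = 1/(v + 8) = 1/(8 + v))
E = -208
q(F) = 418 - 22*F (q(F) = -22*(-19 + F) = 418 - 22*F)
E*(-(-11 - 1*(-135))) + q(I(3)) = -(-208)*(-11 - 1*(-135)) + (418 - 22/(8 + 3)) = -(-208)*(-11 + 135) + (418 - 22/11) = -(-208)*124 + (418 - 22*1/11) = -208*(-124) + (418 - 2) = 25792 + 416 = 26208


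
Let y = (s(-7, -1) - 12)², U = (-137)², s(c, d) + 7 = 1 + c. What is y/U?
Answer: 625/18769 ≈ 0.033300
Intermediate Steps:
s(c, d) = -6 + c (s(c, d) = -7 + (1 + c) = -6 + c)
U = 18769
y = 625 (y = ((-6 - 7) - 12)² = (-13 - 12)² = (-25)² = 625)
y/U = 625/18769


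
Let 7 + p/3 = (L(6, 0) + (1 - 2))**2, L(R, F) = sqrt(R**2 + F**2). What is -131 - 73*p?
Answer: -4073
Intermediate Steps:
L(R, F) = sqrt(F**2 + R**2)
p = 54 (p = -21 + 3*(sqrt(0**2 + 6**2) + (1 - 2))**2 = -21 + 3*(sqrt(0 + 36) - 1)**2 = -21 + 3*(sqrt(36) - 1)**2 = -21 + 3*(6 - 1)**2 = -21 + 3*5**2 = -21 + 3*25 = -21 + 75 = 54)
-131 - 73*p = -131 - 73*54 = -131 - 3942 = -4073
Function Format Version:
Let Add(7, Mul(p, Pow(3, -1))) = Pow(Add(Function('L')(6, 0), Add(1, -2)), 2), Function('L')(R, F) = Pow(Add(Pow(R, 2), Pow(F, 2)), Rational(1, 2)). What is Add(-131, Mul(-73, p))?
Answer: -4073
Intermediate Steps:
Function('L')(R, F) = Pow(Add(Pow(F, 2), Pow(R, 2)), Rational(1, 2))
p = 54 (p = Add(-21, Mul(3, Pow(Add(Pow(Add(Pow(0, 2), Pow(6, 2)), Rational(1, 2)), Add(1, -2)), 2))) = Add(-21, Mul(3, Pow(Add(Pow(Add(0, 36), Rational(1, 2)), -1), 2))) = Add(-21, Mul(3, Pow(Add(Pow(36, Rational(1, 2)), -1), 2))) = Add(-21, Mul(3, Pow(Add(6, -1), 2))) = Add(-21, Mul(3, Pow(5, 2))) = Add(-21, Mul(3, 25)) = Add(-21, 75) = 54)
Add(-131, Mul(-73, p)) = Add(-131, Mul(-73, 54)) = Add(-131, -3942) = -4073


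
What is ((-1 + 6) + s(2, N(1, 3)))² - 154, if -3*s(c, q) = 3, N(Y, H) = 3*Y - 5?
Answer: -138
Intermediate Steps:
N(Y, H) = -5 + 3*Y
s(c, q) = -1 (s(c, q) = -⅓*3 = -1)
((-1 + 6) + s(2, N(1, 3)))² - 154 = ((-1 + 6) - 1)² - 154 = (5 - 1)² - 154 = 4² - 154 = 16 - 154 = -138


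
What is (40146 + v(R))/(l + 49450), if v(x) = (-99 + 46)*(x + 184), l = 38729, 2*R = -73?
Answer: 3403/9282 ≈ 0.36662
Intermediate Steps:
R = -73/2 (R = (½)*(-73) = -73/2 ≈ -36.500)
v(x) = -9752 - 53*x (v(x) = -53*(184 + x) = -9752 - 53*x)
(40146 + v(R))/(l + 49450) = (40146 + (-9752 - 53*(-73/2)))/(38729 + 49450) = (40146 + (-9752 + 3869/2))/88179 = (40146 - 15635/2)*(1/88179) = (64657/2)*(1/88179) = 3403/9282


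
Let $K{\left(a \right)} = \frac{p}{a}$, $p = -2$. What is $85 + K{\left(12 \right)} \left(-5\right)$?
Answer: $\frac{515}{6} \approx 85.833$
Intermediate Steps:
$K{\left(a \right)} = - \frac{2}{a}$
$85 + K{\left(12 \right)} \left(-5\right) = 85 + - \frac{2}{12} \left(-5\right) = 85 + \left(-2\right) \frac{1}{12} \left(-5\right) = 85 - - \frac{5}{6} = 85 + \frac{5}{6} = \frac{515}{6}$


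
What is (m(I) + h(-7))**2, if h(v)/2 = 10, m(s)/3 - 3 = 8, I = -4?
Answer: 2809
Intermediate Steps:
m(s) = 33 (m(s) = 9 + 3*8 = 9 + 24 = 33)
h(v) = 20 (h(v) = 2*10 = 20)
(m(I) + h(-7))**2 = (33 + 20)**2 = 53**2 = 2809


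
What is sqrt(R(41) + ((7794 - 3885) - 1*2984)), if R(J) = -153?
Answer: 2*sqrt(193) ≈ 27.785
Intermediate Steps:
sqrt(R(41) + ((7794 - 3885) - 1*2984)) = sqrt(-153 + ((7794 - 3885) - 1*2984)) = sqrt(-153 + (3909 - 2984)) = sqrt(-153 + 925) = sqrt(772) = 2*sqrt(193)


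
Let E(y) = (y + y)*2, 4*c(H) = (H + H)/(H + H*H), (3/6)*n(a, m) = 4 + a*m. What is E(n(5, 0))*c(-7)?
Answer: -8/3 ≈ -2.6667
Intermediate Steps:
n(a, m) = 8 + 2*a*m (n(a, m) = 2*(4 + a*m) = 8 + 2*a*m)
c(H) = H/(2*(H + H²)) (c(H) = ((H + H)/(H + H*H))/4 = ((2*H)/(H + H²))/4 = (2*H/(H + H²))/4 = H/(2*(H + H²)))
E(y) = 4*y (E(y) = (2*y)*2 = 4*y)
E(n(5, 0))*c(-7) = (4*(8 + 2*5*0))*(1/(2*(1 - 7))) = (4*(8 + 0))*((½)/(-6)) = (4*8)*((½)*(-⅙)) = 32*(-1/12) = -8/3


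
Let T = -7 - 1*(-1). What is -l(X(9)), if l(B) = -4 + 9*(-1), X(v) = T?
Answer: 13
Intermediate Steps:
T = -6 (T = -7 + 1 = -6)
X(v) = -6
l(B) = -13 (l(B) = -4 - 9 = -13)
-l(X(9)) = -1*(-13) = 13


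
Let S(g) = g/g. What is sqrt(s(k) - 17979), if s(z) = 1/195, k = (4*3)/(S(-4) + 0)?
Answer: 4*I*sqrt(42728205)/195 ≈ 134.09*I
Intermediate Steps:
S(g) = 1
k = 12 (k = (4*3)/(1 + 0) = 12/1 = 12*1 = 12)
s(z) = 1/195
sqrt(s(k) - 17979) = sqrt(1/195 - 17979) = sqrt(-3505904/195) = 4*I*sqrt(42728205)/195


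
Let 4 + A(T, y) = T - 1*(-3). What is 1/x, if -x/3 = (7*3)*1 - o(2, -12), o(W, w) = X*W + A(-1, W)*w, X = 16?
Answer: 1/105 ≈ 0.0095238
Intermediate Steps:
A(T, y) = -1 + T (A(T, y) = -4 + (T - 1*(-3)) = -4 + (T + 3) = -4 + (3 + T) = -1 + T)
o(W, w) = -2*w + 16*W (o(W, w) = 16*W + (-1 - 1)*w = 16*W - 2*w = -2*w + 16*W)
x = 105 (x = -3*((7*3)*1 - (-2*(-12) + 16*2)) = -3*(21*1 - (24 + 32)) = -3*(21 - 1*56) = -3*(21 - 56) = -3*(-35) = 105)
1/x = 1/105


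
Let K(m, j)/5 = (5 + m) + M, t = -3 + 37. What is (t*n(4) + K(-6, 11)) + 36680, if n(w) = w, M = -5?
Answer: 36786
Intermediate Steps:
t = 34
K(m, j) = 5*m (K(m, j) = 5*((5 + m) - 5) = 5*m)
(t*n(4) + K(-6, 11)) + 36680 = (34*4 + 5*(-6)) + 36680 = (136 - 30) + 36680 = 106 + 36680 = 36786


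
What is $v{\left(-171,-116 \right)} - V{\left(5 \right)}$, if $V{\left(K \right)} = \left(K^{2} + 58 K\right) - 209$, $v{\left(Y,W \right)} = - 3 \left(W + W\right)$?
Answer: $590$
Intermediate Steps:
$v{\left(Y,W \right)} = - 6 W$ ($v{\left(Y,W \right)} = - 3 \cdot 2 W = - 6 W$)
$V{\left(K \right)} = -209 + K^{2} + 58 K$
$v{\left(-171,-116 \right)} - V{\left(5 \right)} = \left(-6\right) \left(-116\right) - \left(-209 + 5^{2} + 58 \cdot 5\right) = 696 - \left(-209 + 25 + 290\right) = 696 - 106 = 590$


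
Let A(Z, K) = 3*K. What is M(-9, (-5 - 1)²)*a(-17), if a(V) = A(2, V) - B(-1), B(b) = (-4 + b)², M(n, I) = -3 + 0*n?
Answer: 228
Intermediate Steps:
M(n, I) = -3 (M(n, I) = -3 + 0 = -3)
a(V) = -25 + 3*V (a(V) = 3*V - (-4 - 1)² = 3*V - 1*(-5)² = 3*V - 1*25 = 3*V - 25 = -25 + 3*V)
M(-9, (-5 - 1)²)*a(-17) = -3*(-25 + 3*(-17)) = -3*(-25 - 51) = -3*(-76) = 228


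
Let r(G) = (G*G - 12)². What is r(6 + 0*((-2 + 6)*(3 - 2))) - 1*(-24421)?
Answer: 24997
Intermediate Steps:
r(G) = (-12 + G²)² (r(G) = (G² - 12)² = (-12 + G²)²)
r(6 + 0*((-2 + 6)*(3 - 2))) - 1*(-24421) = (-12 + (6 + 0*((-2 + 6)*(3 - 2)))²)² - 1*(-24421) = (-12 + (6 + 0*(4*1))²)² + 24421 = (-12 + (6 + 0*4)²)² + 24421 = (-12 + (6 + 0)²)² + 24421 = (-12 + 6²)² + 24421 = (-12 + 36)² + 24421 = 24² + 24421 = 576 + 24421 = 24997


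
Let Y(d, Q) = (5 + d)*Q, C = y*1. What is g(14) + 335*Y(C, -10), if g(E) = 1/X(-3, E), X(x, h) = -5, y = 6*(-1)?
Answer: 16749/5 ≈ 3349.8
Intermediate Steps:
y = -6
C = -6 (C = -6*1 = -6)
Y(d, Q) = Q*(5 + d)
g(E) = -1/5 (g(E) = 1/(-5) = -1/5)
g(14) + 335*Y(C, -10) = -1/5 + 335*(-10*(5 - 6)) = -1/5 + 335*(-10*(-1)) = -1/5 + 335*10 = -1/5 + 3350 = 16749/5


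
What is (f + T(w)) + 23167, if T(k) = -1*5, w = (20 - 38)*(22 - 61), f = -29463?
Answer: -6301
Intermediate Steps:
w = 702 (w = -18*(-39) = 702)
T(k) = -5
(f + T(w)) + 23167 = (-29463 - 5) + 23167 = -29468 + 23167 = -6301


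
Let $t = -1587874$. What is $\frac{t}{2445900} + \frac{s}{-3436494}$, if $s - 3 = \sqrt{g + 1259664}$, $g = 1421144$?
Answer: $- \frac{227363617144}{350221694775} - \frac{\sqrt{670202}}{1718247} \approx -0.64968$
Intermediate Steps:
$s = 3 + 2 \sqrt{670202}$ ($s = 3 + \sqrt{1421144 + 1259664} = 3 + \sqrt{2680808} = 3 + 2 \sqrt{670202} \approx 1640.3$)
$\frac{t}{2445900} + \frac{s}{-3436494} = - \frac{1587874}{2445900} + \frac{3 + 2 \sqrt{670202}}{-3436494} = \left(-1587874\right) \frac{1}{2445900} + \left(3 + 2 \sqrt{670202}\right) \left(- \frac{1}{3436494}\right) = - \frac{793937}{1222950} - \left(\frac{1}{1145498} + \frac{\sqrt{670202}}{1718247}\right) = - \frac{227363617144}{350221694775} - \frac{\sqrt{670202}}{1718247}$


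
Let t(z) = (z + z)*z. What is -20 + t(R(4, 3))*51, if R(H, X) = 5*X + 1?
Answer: 26092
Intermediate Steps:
R(H, X) = 1 + 5*X
t(z) = 2*z² (t(z) = (2*z)*z = 2*z²)
-20 + t(R(4, 3))*51 = -20 + (2*(1 + 5*3)²)*51 = -20 + (2*(1 + 15)²)*51 = -20 + (2*16²)*51 = -20 + (2*256)*51 = -20 + 512*51 = -20 + 26112 = 26092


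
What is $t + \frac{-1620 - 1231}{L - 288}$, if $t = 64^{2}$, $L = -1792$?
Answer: $\frac{8522531}{2080} \approx 4097.4$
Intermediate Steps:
$t = 4096$
$t + \frac{-1620 - 1231}{L - 288} = 4096 + \frac{-1620 - 1231}{-1792 - 288} = 4096 - \frac{2851}{-2080} = 4096 - - \frac{2851}{2080} = 4096 + \frac{2851}{2080} = \frac{8522531}{2080}$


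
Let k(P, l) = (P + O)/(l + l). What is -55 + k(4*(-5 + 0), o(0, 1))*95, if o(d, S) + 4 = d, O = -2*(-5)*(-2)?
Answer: 420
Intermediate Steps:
O = -20 (O = 10*(-2) = -20)
o(d, S) = -4 + d
k(P, l) = (-20 + P)/(2*l) (k(P, l) = (P - 20)/(l + l) = (-20 + P)/((2*l)) = (-20 + P)*(1/(2*l)) = (-20 + P)/(2*l))
-55 + k(4*(-5 + 0), o(0, 1))*95 = -55 + ((-20 + 4*(-5 + 0))/(2*(-4 + 0)))*95 = -55 + ((½)*(-20 + 4*(-5))/(-4))*95 = -55 + ((½)*(-¼)*(-20 - 20))*95 = -55 + ((½)*(-¼)*(-40))*95 = -55 + 5*95 = -55 + 475 = 420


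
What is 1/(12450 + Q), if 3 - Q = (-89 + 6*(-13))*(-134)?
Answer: -1/9925 ≈ -0.00010076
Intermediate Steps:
Q = -22375 (Q = 3 - (-89 + 6*(-13))*(-134) = 3 - (-89 - 78)*(-134) = 3 - (-167)*(-134) = 3 - 1*22378 = 3 - 22378 = -22375)
1/(12450 + Q) = 1/(12450 - 22375) = 1/(-9925) = -1/9925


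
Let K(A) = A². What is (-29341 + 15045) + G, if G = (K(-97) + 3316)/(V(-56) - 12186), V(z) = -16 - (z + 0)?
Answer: -173651941/12146 ≈ -14297.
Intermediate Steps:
V(z) = -16 - z
G = -12725/12146 (G = ((-97)² + 3316)/((-16 - 1*(-56)) - 12186) = (9409 + 3316)/((-16 + 56) - 12186) = 12725/(40 - 12186) = 12725/(-12146) = 12725*(-1/12146) = -12725/12146 ≈ -1.0477)
(-29341 + 15045) + G = (-29341 + 15045) - 12725/12146 = -14296 - 12725/12146 = -173651941/12146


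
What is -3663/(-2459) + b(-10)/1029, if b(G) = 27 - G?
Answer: 3860210/2530311 ≈ 1.5256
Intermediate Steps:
-3663/(-2459) + b(-10)/1029 = -3663/(-2459) + (27 - 1*(-10))/1029 = -3663*(-1/2459) + (27 + 10)*(1/1029) = 3663/2459 + 37*(1/1029) = 3663/2459 + 37/1029 = 3860210/2530311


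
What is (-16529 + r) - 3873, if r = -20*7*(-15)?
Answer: -18302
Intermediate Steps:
r = 2100 (r = -140*(-15) = 2100)
(-16529 + r) - 3873 = (-16529 + 2100) - 3873 = -14429 - 3873 = -18302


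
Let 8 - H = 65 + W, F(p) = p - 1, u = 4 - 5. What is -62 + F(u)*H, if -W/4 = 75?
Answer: -548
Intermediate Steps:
W = -300 (W = -4*75 = -300)
u = -1
F(p) = -1 + p
H = 243 (H = 8 - (65 - 300) = 8 - 1*(-235) = 8 + 235 = 243)
-62 + F(u)*H = -62 + (-1 - 1)*243 = -62 - 2*243 = -62 - 486 = -548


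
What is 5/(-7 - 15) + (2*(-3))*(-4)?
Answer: 523/22 ≈ 23.773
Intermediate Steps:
5/(-7 - 15) + (2*(-3))*(-4) = 5/(-22) - 6*(-4) = 5*(-1/22) + 24 = -5/22 + 24 = 523/22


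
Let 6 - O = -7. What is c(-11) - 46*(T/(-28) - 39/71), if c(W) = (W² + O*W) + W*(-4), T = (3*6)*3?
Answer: 67583/497 ≈ 135.98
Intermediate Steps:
O = 13 (O = 6 - 1*(-7) = 6 + 7 = 13)
T = 54 (T = 18*3 = 54)
c(W) = W² + 9*W (c(W) = (W² + 13*W) + W*(-4) = (W² + 13*W) - 4*W = W² + 9*W)
c(-11) - 46*(T/(-28) - 39/71) = -11*(9 - 11) - 46*(54/(-28) - 39/71) = -11*(-2) - 46*(54*(-1/28) - 39*1/71) = 22 - 46*(-27/14 - 39/71) = 22 - 46*(-2463/994) = 22 + 56649/497 = 67583/497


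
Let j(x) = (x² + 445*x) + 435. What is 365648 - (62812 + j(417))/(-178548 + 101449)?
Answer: 28191517853/77099 ≈ 3.6565e+5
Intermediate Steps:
j(x) = 435 + x² + 445*x
365648 - (62812 + j(417))/(-178548 + 101449) = 365648 - (62812 + (435 + 417² + 445*417))/(-178548 + 101449) = 365648 - (62812 + (435 + 173889 + 185565))/(-77099) = 365648 - (62812 + 359889)*(-1)/77099 = 365648 - 422701*(-1)/77099 = 365648 - 1*(-422701/77099) = 365648 + 422701/77099 = 28191517853/77099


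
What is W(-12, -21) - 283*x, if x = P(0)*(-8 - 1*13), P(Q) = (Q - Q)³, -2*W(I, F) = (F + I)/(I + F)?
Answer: -½ ≈ -0.50000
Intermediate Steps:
W(I, F) = -½ (W(I, F) = -(F + I)/(2*(I + F)) = -(F + I)/(2*(F + I)) = -½*1 = -½)
P(Q) = 0 (P(Q) = 0³ = 0)
x = 0 (x = 0*(-8 - 1*13) = 0*(-8 - 13) = 0*(-21) = 0)
W(-12, -21) - 283*x = -½ - 283*0 = -½ + 0 = -½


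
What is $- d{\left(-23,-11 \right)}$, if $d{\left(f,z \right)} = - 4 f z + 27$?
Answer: $985$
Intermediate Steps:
$d{\left(f,z \right)} = 27 - 4 f z$ ($d{\left(f,z \right)} = - 4 f z + 27 = 27 - 4 f z$)
$- d{\left(-23,-11 \right)} = - (27 - \left(-92\right) \left(-11\right)) = - (27 - 1012) = \left(-1\right) \left(-985\right) = 985$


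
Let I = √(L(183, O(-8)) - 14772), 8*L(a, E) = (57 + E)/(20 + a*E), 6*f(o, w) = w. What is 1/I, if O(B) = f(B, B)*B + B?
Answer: -4*I*√137236234290/180100045 ≈ -0.0082277*I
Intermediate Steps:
f(o, w) = w/6
O(B) = B + B²/6 (O(B) = (B/6)*B + B = B²/6 + B = B + B²/6)
L(a, E) = (57 + E)/(8*(20 + E*a)) (L(a, E) = ((57 + E)/(20 + a*E))/8 = ((57 + E)/(20 + E*a))/8 = (57 + E)/(8*(20 + E*a)))
I = I*√137236234290/3048 (I = √((57 + (⅙)*(-8)*(6 - 8))/(8*(20 + ((⅙)*(-8)*(6 - 8))*183)) - 14772) = √((57 + (⅙)*(-8)*(-2))/(8*(20 + ((⅙)*(-8)*(-2))*183)) - 14772) = √((57 + 8/3)/(8*(20 + (8/3)*183)) - 14772) = √((⅛)*(179/3)/(20 + 488) - 14772) = √((⅛)*(179/3)/508 - 14772) = √((⅛)*(1/508)*(179/3) - 14772) = √(179/12192 - 14772) = √(-180100045/12192) = I*√137236234290/3048 ≈ 121.54*I)
1/I = 1/(I*√137236234290/3048) = -4*I*√137236234290/180100045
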